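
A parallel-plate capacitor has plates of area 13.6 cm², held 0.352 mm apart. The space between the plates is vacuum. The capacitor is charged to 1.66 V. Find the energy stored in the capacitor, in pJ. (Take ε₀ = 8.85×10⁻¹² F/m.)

47.1 pJ

A = 13.6 cm² = 1.36×10⁻³ m².
C = ε₀A/d = 8.85×10⁻¹² × 1.36×10⁻³ / 3.52×10⁻⁴ = 3.42×10⁻¹¹ F.
U = ½CV² = ½ × 3.42×10⁻¹¹ × (1.66)² = 4.71×10⁻¹¹ J.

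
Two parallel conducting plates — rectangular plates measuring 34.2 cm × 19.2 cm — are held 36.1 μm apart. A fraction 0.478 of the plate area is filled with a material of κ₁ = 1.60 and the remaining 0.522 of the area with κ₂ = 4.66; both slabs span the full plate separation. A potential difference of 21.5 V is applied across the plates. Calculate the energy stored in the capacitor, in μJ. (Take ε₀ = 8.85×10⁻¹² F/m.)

11.9 μJ

A = 34.2 × 19.2 cm² = 6.57×10⁻² m².
Side-by-side slabs ⇒ two capacitors in parallel, each spanning the full gap.
C₁ = κ₁ε₀A₁/d = 1.60 × 8.85×10⁻¹² × 3.14×10⁻² / 3.61×10⁻⁵ = 1.23×10⁻⁸ F.
C₂ = κ₂ε₀A₂/d = 4.66 × 8.85×10⁻¹² × 3.43×10⁻² / 3.61×10⁻⁵ = 3.92×10⁻⁸ F.
C = C₁ + C₂ = 5.15×10⁻⁸ F.
U = ½CV² = ½ × 5.15×10⁻⁸ × (21.5)² = 1.19×10⁻⁵ J.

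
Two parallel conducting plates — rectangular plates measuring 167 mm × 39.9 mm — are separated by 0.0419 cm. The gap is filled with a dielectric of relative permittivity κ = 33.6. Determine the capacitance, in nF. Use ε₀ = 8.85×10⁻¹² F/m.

A = 167 × 39.9 mm² = 6.66×10⁻³ m².
C = κε₀A/d = 33.6 × 8.85×10⁻¹² × 6.66×10⁻³ / 4.19×10⁻⁴ = 4.73×10⁻⁹ F.

4.73 nF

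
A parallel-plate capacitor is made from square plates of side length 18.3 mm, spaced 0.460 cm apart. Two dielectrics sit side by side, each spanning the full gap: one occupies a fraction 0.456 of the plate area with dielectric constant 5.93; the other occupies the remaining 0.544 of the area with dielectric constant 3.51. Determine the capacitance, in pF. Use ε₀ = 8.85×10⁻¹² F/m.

A = (18.3 mm)² = 3.35×10⁻⁴ m².
Side-by-side slabs ⇒ two capacitors in parallel, each spanning the full gap.
C₁ = κ₁ε₀A₁/d = 5.93 × 8.85×10⁻¹² × 1.53×10⁻⁴ / 4.60×10⁻³ = 1.74×10⁻¹² F.
C₂ = κ₂ε₀A₂/d = 3.51 × 8.85×10⁻¹² × 1.82×10⁻⁴ / 4.60×10⁻³ = 1.23×10⁻¹² F.
C = C₁ + C₂ = 2.97×10⁻¹² F.

C ≈ 2.97 pF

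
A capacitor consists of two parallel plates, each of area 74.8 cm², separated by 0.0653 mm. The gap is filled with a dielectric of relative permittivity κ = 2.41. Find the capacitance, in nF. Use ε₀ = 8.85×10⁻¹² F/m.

A = 74.8 cm² = 7.48×10⁻³ m².
C = κε₀A/d = 2.41 × 8.85×10⁻¹² × 7.48×10⁻³ / 6.53×10⁻⁵ = 2.44×10⁻⁹ F.

2.44 nF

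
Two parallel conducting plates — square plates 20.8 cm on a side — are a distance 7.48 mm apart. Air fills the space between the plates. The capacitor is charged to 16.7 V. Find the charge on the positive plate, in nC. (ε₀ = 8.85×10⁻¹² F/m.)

0.855 nC

A = (20.8 cm)² = 4.33×10⁻² m².
C = ε₀A/d = 8.85×10⁻¹² × 4.33×10⁻² / 7.48×10⁻³ = 5.12×10⁻¹¹ F.
Q = CV = 5.12×10⁻¹¹ × 16.7 = 8.55×10⁻¹⁰ C.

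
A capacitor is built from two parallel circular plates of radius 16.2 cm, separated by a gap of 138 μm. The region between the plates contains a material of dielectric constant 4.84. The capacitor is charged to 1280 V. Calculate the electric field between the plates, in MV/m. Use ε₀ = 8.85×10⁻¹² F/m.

E = V/d = 1280 / 1.38×10⁻⁴ = 9.28×10⁶ V/m.

9.28 MV/m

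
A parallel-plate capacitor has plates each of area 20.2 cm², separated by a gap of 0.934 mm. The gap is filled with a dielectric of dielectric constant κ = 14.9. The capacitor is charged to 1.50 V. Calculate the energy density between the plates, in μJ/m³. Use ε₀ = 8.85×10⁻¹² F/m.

E = V/d = 1.50 / 9.34×10⁻⁴ = 1.61×10³ V/m.
u = ½κε₀E² = ½ × 14.9 × 8.85×10⁻¹² × (1.61×10³)² = 1.70×10⁻⁴ J/m³.

u ≈ 170 μJ/m³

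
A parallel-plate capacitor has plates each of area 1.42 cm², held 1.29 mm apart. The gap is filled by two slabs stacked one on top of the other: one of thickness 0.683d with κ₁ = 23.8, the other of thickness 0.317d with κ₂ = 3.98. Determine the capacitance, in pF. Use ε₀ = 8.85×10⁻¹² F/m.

A = 1.42 cm² = 1.42×10⁻⁴ m².
Stacked slabs ⇒ two capacitors in series, each with the full plate area.
C₁ = κ₁ε₀A/d₁ = 23.8 × 8.85×10⁻¹² × 1.42×10⁻⁴ / 8.81×10⁻⁴ = 3.39×10⁻¹¹ F.
C₂ = κ₂ε₀A/d₂ = 3.98 × 8.85×10⁻¹² × 1.42×10⁻⁴ / 4.09×10⁻⁴ = 1.22×10⁻¹¹ F.
C = (1/C₁ + 1/C₂)⁻¹ = 8.99×10⁻¹² F.

C ≈ 8.99 pF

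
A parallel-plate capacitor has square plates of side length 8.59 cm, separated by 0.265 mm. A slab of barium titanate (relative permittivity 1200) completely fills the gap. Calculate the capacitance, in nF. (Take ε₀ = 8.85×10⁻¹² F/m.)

C ≈ 296 nF

A = (8.59 cm)² = 7.38×10⁻³ m².
C = κε₀A/d = 1200 × 8.85×10⁻¹² × 7.38×10⁻³ / 2.65×10⁻⁴ = 2.96×10⁻⁷ F.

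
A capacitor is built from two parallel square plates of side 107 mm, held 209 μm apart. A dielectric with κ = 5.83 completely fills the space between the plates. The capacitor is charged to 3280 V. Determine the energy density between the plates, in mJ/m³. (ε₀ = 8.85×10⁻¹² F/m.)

E = V/d = 3280 / 2.09×10⁻⁴ = 1.57×10⁷ V/m.
u = ½κε₀E² = ½ × 5.83 × 8.85×10⁻¹² × (1.57×10⁷)² = 6.35×10³ J/m³.

6.35×10⁶ mJ/m³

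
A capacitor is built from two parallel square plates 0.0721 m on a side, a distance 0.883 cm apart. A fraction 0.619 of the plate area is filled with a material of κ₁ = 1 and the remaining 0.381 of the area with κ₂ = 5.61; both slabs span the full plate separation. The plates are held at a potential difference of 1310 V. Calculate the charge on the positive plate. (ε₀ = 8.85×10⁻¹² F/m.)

18.8 nC

A = (0.0721 m)² = 5.20×10⁻³ m².
Side-by-side slabs ⇒ two capacitors in parallel, each spanning the full gap.
C₁ = κ₁ε₀A₁/d = 1.00 × 8.85×10⁻¹² × 3.22×10⁻³ / 8.83×10⁻³ = 3.23×10⁻¹² F.
C₂ = κ₂ε₀A₂/d = 5.61 × 8.85×10⁻¹² × 1.98×10⁻³ / 8.83×10⁻³ = 1.11×10⁻¹¹ F.
C = C₁ + C₂ = 1.44×10⁻¹¹ F.
Q = CV = 1.44×10⁻¹¹ × 1310 = 1.88×10⁻⁸ C.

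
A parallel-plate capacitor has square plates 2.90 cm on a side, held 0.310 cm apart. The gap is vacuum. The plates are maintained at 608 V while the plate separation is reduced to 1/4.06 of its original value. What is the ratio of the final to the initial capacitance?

4.06

C = ε₀A/d scales as 1/d, so C₂/C₁ = d₁/d₂ = 4.06.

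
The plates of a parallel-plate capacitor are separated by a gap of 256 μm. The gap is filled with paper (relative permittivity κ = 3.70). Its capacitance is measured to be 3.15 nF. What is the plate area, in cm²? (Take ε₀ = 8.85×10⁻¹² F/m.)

A ≈ 246 cm²

A = Cd/(κε₀) = 3.15×10⁻⁹ × 2.56×10⁻⁴ / (3.70 × 8.85×10⁻¹²) = 2.46×10⁻² m².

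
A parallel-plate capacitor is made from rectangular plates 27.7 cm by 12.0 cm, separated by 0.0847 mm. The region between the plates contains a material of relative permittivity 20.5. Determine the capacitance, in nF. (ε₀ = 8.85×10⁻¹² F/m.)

A = 27.7 × 12.0 cm² = 3.32×10⁻² m².
C = κε₀A/d = 20.5 × 8.85×10⁻¹² × 3.32×10⁻² / 8.47×10⁻⁵ = 7.12×10⁻⁸ F.

C ≈ 71.2 nF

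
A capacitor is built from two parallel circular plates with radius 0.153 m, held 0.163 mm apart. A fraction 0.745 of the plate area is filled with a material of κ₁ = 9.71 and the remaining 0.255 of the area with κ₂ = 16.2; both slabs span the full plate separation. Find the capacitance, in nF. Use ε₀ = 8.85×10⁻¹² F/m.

45.4 nF

A = π(0.153 m)² = 7.35×10⁻² m².
Side-by-side slabs ⇒ two capacitors in parallel, each spanning the full gap.
C₁ = κ₁ε₀A₁/d = 9.71 × 8.85×10⁻¹² × 5.48×10⁻² / 1.63×10⁻⁴ = 2.89×10⁻⁸ F.
C₂ = κ₂ε₀A₂/d = 16.2 × 8.85×10⁻¹² × 1.88×10⁻² / 1.63×10⁻⁴ = 1.65×10⁻⁸ F.
C = C₁ + C₂ = 4.54×10⁻⁸ F.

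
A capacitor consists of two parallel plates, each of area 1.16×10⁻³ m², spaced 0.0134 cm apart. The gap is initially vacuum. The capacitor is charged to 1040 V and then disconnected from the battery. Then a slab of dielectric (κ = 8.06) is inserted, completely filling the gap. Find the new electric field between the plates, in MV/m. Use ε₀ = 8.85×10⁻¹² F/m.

0.963 MV/m

Initially C₁ = ε₀A/d = 8.85×10⁻¹² × 1.16×10⁻³ / 1.34×10⁻⁴ = 7.66×10⁻¹¹ F.
E₁ = 7.76×10⁶ V/m.
Isolated ⇒ Q is held fixed. V₂ = Q/C₂ = V₁/8.06; E = V/d, so E₂/E₁ = (V₂/V₁)(d₁/d₂) = 0.124.
E₂ = 0.124 × 7.76×10⁶ = 9.63×10⁵ V/m.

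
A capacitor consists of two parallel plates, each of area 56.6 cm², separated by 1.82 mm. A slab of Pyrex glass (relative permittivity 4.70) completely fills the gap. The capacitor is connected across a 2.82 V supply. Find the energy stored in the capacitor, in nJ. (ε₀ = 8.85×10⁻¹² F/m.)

A = 56.6 cm² = 5.66×10⁻³ m².
C = κε₀A/d = 4.70 × 8.85×10⁻¹² × 5.66×10⁻³ / 1.82×10⁻³ = 1.29×10⁻¹⁰ F.
U = ½CV² = ½ × 1.29×10⁻¹⁰ × (2.82)² = 5.14×10⁻¹⁰ J.

U ≈ 0.514 nJ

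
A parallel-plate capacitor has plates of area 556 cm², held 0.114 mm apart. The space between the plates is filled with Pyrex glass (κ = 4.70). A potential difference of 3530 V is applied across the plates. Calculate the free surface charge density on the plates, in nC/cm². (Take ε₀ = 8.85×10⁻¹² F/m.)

A = 556 cm² = 5.56×10⁻² m².
C = κε₀A/d = 4.70 × 8.85×10⁻¹² × 5.56×10⁻² / 1.14×10⁻⁴ = 2.03×10⁻⁸ F.
σ = Q/A = CV/A = 2.03×10⁻⁸ × 3530 / 5.56×10⁻² = 1.29×10⁻³ C/m².

σ ≈ 129 nC/cm²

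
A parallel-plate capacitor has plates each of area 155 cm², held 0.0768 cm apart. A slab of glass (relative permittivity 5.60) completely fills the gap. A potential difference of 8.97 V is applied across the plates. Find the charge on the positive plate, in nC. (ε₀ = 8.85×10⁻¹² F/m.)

Q ≈ 8.97 nC

A = 155 cm² = 1.55×10⁻² m².
C = κε₀A/d = 5.60 × 8.85×10⁻¹² × 1.55×10⁻² / 7.68×10⁻⁴ = 1.00×10⁻⁹ F.
Q = CV = 1.00×10⁻⁹ × 8.97 = 8.97×10⁻⁹ C.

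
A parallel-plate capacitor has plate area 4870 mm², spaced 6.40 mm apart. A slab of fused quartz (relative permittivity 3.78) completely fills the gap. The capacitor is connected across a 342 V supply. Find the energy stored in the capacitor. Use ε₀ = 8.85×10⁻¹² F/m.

U ≈ 1.49 μJ

A = 4870 mm² = 4.87×10⁻³ m².
C = κε₀A/d = 3.78 × 8.85×10⁻¹² × 4.87×10⁻³ / 6.40×10⁻³ = 2.55×10⁻¹¹ F.
U = ½CV² = ½ × 2.55×10⁻¹¹ × (342)² = 1.49×10⁻⁶ J.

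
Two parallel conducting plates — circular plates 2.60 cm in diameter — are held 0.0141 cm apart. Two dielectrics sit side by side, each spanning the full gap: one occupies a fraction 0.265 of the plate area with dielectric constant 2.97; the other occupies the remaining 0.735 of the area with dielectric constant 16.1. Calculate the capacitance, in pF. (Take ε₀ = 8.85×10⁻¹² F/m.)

C ≈ 421 pF

A = π(2.60/2 cm)² = 5.31×10⁻⁴ m².
Side-by-side slabs ⇒ two capacitors in parallel, each spanning the full gap.
C₁ = κ₁ε₀A₁/d = 2.97 × 8.85×10⁻¹² × 1.41×10⁻⁴ / 1.41×10⁻⁴ = 2.62×10⁻¹¹ F.
C₂ = κ₂ε₀A₂/d = 16.1 × 8.85×10⁻¹² × 3.90×10⁻⁴ / 1.41×10⁻⁴ = 3.94×10⁻¹⁰ F.
C = C₁ + C₂ = 4.21×10⁻¹⁰ F.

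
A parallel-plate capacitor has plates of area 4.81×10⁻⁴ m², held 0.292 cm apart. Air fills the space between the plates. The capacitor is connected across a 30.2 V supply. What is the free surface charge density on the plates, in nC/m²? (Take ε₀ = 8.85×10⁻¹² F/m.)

91.5 nC/m²

C = ε₀A/d = 8.85×10⁻¹² × 4.81×10⁻⁴ / 2.92×10⁻³ = 1.46×10⁻¹² F.
σ = Q/A = CV/A = 1.46×10⁻¹² × 30.2 / 4.81×10⁻⁴ = 9.15×10⁻⁸ C/m².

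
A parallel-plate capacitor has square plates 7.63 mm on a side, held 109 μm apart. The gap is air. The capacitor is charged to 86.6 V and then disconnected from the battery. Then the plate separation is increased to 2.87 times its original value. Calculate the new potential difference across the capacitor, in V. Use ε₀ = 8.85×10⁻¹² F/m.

A = (7.63 mm)² = 5.82×10⁻⁵ m².
Initially C₁ = ε₀A/d = 8.85×10⁻¹² × 5.82×10⁻⁵ / 1.09×10⁻⁴ = 4.73×10⁻¹² F.
V₁ = 86.6 V.
Isolated ⇒ Q is held fixed. C₂ = 0.348 C₁ and V = Q/C, so V₂/V₁ = C₁/C₂ = 2.87.
V₂ = 2.87 × 86.6 = 2.49×10² V.

249 V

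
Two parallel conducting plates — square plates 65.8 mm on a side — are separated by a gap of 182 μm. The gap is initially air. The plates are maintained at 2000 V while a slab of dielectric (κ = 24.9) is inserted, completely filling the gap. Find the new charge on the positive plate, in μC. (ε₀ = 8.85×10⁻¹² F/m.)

Q ≈ 10.5 μC

A = (65.8 mm)² = 4.33×10⁻³ m².
Initially C₁ = ε₀A/d = 8.85×10⁻¹² × 4.33×10⁻³ / 1.82×10⁻⁴ = 2.11×10⁻¹⁰ F.
Q₁ = 4.21×10⁻⁷ C.
Battery connected ⇒ V is held fixed. C₂ = 24.9 C₁ and Q = CV, so Q₂/Q₁ = C₂/C₁ = 24.9.
Q₂ = 24.9 × 4.21×10⁻⁷ = 1.05×10⁻⁵ C.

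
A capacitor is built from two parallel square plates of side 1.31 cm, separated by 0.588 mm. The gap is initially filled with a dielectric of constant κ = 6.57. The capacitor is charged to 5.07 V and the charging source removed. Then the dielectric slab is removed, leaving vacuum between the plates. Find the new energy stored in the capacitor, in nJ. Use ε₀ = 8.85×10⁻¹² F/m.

A = (1.31 cm)² = 1.72×10⁻⁴ m².
Initially C₁ = κε₀A/d = 6.57 × 8.85×10⁻¹² × 1.72×10⁻⁴ / 5.88×10⁻⁴ = 1.70×10⁻¹¹ F.
U₁ = 2.18×10⁻¹⁰ J.
Isolated ⇒ Q is held fixed. C₂ = 0.152 C₁ and U = Q²/(2C), so U₂/U₁ = C₁/C₂ = 6.57.
U₂ = 6.57 × 2.18×10⁻¹⁰ = 1.43×10⁻⁹ J.

1.43 nJ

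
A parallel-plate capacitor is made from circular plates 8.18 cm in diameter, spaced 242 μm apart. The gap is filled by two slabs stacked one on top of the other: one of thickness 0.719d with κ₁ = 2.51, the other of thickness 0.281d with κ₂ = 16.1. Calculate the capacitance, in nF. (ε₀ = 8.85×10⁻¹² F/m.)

0.632 nF

A = π(8.18/2 cm)² = 5.26×10⁻³ m².
Stacked slabs ⇒ two capacitors in series, each with the full plate area.
C₁ = κ₁ε₀A/d₁ = 2.51 × 8.85×10⁻¹² × 5.26×10⁻³ / 1.74×10⁻⁴ = 6.71×10⁻¹⁰ F.
C₂ = κ₂ε₀A/d₂ = 16.1 × 8.85×10⁻¹² × 5.26×10⁻³ / 6.80×10⁻⁵ = 1.10×10⁻⁸ F.
C = (1/C₁ + 1/C₂)⁻¹ = 6.32×10⁻¹⁰ F.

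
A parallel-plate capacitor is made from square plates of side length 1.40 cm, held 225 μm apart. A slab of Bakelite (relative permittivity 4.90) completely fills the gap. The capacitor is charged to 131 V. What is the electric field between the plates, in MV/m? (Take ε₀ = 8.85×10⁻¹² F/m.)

E ≈ 0.582 MV/m

E = V/d = 131 / 2.25×10⁻⁴ = 5.82×10⁵ V/m.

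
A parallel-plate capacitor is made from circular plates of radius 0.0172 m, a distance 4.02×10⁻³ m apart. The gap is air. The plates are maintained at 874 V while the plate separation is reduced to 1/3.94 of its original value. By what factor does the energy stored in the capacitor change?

U₂/U₁ ≈ 3.94

Battery connected ⇒ V is held fixed.
C₂ = 3.94 C₁ and U = ½CV², so U₂/U₁ = C₂/C₁ = 3.94.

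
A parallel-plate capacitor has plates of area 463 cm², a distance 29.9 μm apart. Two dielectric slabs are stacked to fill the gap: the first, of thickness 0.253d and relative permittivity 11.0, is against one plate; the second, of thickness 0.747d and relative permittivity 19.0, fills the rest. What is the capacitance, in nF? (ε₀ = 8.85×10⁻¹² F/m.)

C ≈ 220 nF

A = 463 cm² = 4.63×10⁻² m².
Stacked slabs ⇒ two capacitors in series, each with the full plate area.
C₁ = κ₁ε₀A/d₁ = 11.0 × 8.85×10⁻¹² × 4.63×10⁻² / 7.56×10⁻⁶ = 5.96×10⁻⁷ F.
C₂ = κ₂ε₀A/d₂ = 19.0 × 8.85×10⁻¹² × 4.63×10⁻² / 2.23×10⁻⁵ = 3.49×10⁻⁷ F.
C = (1/C₁ + 1/C₂)⁻¹ = 2.20×10⁻⁷ F.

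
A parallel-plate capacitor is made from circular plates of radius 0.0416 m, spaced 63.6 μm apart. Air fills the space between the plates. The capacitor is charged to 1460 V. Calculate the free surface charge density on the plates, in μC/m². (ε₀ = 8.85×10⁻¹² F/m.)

A = π(0.0416 m)² = 5.44×10⁻³ m².
C = ε₀A/d = 8.85×10⁻¹² × 5.44×10⁻³ / 6.36×10⁻⁵ = 7.57×10⁻¹⁰ F.
σ = Q/A = CV/A = 7.57×10⁻¹⁰ × 1460 / 5.44×10⁻³ = 2.03×10⁻⁴ C/m².

σ ≈ 203 μC/m²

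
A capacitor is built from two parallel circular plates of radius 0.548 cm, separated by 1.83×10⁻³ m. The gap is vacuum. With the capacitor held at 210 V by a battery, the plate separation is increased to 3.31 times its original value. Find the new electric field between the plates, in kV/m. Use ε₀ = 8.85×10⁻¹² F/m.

A = π(0.548 cm)² = 9.43×10⁻⁵ m².
Initially C₁ = ε₀A/d = 8.85×10⁻¹² × 9.43×10⁻⁵ / 1.83×10⁻³ = 4.56×10⁻¹³ F.
E₁ = 1.15×10⁵ V/m.
Battery connected ⇒ V is held fixed. E = V/d, so E₂/E₁ = d₁/d₂ = 0.302.
E₂ = 0.302 × 1.15×10⁵ = 3.47×10⁴ V/m.

34.7 kV/m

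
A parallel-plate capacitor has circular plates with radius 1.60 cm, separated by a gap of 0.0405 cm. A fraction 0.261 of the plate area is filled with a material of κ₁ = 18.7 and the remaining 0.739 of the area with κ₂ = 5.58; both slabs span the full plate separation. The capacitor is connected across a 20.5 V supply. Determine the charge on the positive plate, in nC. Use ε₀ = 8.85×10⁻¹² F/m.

Q ≈ 3.24 nC

A = π(1.60 cm)² = 8.04×10⁻⁴ m².
Side-by-side slabs ⇒ two capacitors in parallel, each spanning the full gap.
C₁ = κ₁ε₀A₁/d = 18.7 × 8.85×10⁻¹² × 2.10×10⁻⁴ / 4.05×10⁻⁴ = 8.58×10⁻¹¹ F.
C₂ = κ₂ε₀A₂/d = 5.58 × 8.85×10⁻¹² × 5.94×10⁻⁴ / 4.05×10⁻⁴ = 7.25×10⁻¹¹ F.
C = C₁ + C₂ = 1.58×10⁻¹⁰ F.
Q = CV = 1.58×10⁻¹⁰ × 20.5 = 3.24×10⁻⁹ C.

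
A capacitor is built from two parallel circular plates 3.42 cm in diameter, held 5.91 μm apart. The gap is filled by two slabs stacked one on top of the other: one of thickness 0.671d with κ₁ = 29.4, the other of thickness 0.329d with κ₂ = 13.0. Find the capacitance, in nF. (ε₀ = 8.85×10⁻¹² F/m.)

A = π(3.42/2 cm)² = 9.19×10⁻⁴ m².
Stacked slabs ⇒ two capacitors in series, each with the full plate area.
C₁ = κ₁ε₀A/d₁ = 29.4 × 8.85×10⁻¹² × 9.19×10⁻⁴ / 3.97×10⁻⁶ = 6.03×10⁻⁸ F.
C₂ = κ₂ε₀A/d₂ = 13.0 × 8.85×10⁻¹² × 9.19×10⁻⁴ / 1.94×10⁻⁶ = 5.44×10⁻⁸ F.
C = (1/C₁ + 1/C₂)⁻¹ = 2.86×10⁻⁸ F.

28.6 nF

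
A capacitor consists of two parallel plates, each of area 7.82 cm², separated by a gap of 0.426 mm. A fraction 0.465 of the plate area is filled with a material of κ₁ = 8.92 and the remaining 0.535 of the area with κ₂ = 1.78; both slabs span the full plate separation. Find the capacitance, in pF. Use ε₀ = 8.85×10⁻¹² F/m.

A = 7.82 cm² = 7.82×10⁻⁴ m².
Side-by-side slabs ⇒ two capacitors in parallel, each spanning the full gap.
C₁ = κ₁ε₀A₁/d = 8.92 × 8.85×10⁻¹² × 3.64×10⁻⁴ / 4.26×10⁻⁴ = 6.74×10⁻¹¹ F.
C₂ = κ₂ε₀A₂/d = 1.78 × 8.85×10⁻¹² × 4.18×10⁻⁴ / 4.26×10⁻⁴ = 1.55×10⁻¹¹ F.
C = C₁ + C₂ = 8.29×10⁻¹¹ F.

82.9 pF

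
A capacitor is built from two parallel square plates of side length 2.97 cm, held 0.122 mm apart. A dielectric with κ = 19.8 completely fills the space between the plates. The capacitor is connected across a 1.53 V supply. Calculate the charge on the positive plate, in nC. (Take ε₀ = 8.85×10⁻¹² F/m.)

A = (2.97 cm)² = 8.82×10⁻⁴ m².
C = κε₀A/d = 19.8 × 8.85×10⁻¹² × 8.82×10⁻⁴ / 1.22×10⁻⁴ = 1.27×10⁻⁹ F.
Q = CV = 1.27×10⁻⁹ × 1.53 = 1.94×10⁻⁹ C.

1.94 nC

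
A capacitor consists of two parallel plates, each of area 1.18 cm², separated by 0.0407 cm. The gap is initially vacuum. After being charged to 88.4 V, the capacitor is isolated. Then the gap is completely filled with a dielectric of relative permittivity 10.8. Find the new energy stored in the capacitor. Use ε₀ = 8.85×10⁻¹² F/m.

0.928 nJ

A = 1.18 cm² = 1.18×10⁻⁴ m².
Initially C₁ = ε₀A/d = 8.85×10⁻¹² × 1.18×10⁻⁴ / 4.07×10⁻⁴ = 2.57×10⁻¹² F.
U₁ = 1.00×10⁻⁸ J.
Isolated ⇒ Q is held fixed. C₂ = 10.8 C₁ and U = Q²/(2C), so U₂/U₁ = C₁/C₂ = 0.0926.
U₂ = 0.0926 × 1.00×10⁻⁸ = 9.28×10⁻¹⁰ J.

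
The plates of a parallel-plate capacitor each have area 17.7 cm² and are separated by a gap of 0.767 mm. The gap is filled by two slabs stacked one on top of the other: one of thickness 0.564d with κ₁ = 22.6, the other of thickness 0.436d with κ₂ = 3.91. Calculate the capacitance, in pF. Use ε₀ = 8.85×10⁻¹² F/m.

C ≈ 150 pF

A = 17.7 cm² = 1.77×10⁻³ m².
Stacked slabs ⇒ two capacitors in series, each with the full plate area.
C₁ = κ₁ε₀A/d₁ = 22.6 × 8.85×10⁻¹² × 1.77×10⁻³ / 4.33×10⁻⁴ = 8.18×10⁻¹⁰ F.
C₂ = κ₂ε₀A/d₂ = 3.91 × 8.85×10⁻¹² × 1.77×10⁻³ / 3.34×10⁻⁴ = 1.83×10⁻¹⁰ F.
C = (1/C₁ + 1/C₂)⁻¹ = 1.50×10⁻¹⁰ F.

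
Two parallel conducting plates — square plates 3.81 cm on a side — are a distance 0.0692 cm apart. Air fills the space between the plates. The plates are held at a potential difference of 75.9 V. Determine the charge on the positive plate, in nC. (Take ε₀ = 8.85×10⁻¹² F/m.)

A = (3.81 cm)² = 1.45×10⁻³ m².
C = ε₀A/d = 8.85×10⁻¹² × 1.45×10⁻³ / 6.92×10⁻⁴ = 1.86×10⁻¹¹ F.
Q = CV = 1.86×10⁻¹¹ × 75.9 = 1.41×10⁻⁹ C.

1.41 nC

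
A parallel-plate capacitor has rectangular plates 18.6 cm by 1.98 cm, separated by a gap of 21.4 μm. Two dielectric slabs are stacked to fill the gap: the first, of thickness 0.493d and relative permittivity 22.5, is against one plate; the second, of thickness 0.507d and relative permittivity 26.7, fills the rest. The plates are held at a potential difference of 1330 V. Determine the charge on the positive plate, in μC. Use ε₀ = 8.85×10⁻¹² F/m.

Q ≈ 49.5 μC

A = 18.6 × 1.98 cm² = 3.68×10⁻³ m².
Stacked slabs ⇒ two capacitors in series, each with the full plate area.
C₁ = κ₁ε₀A/d₁ = 22.5 × 8.85×10⁻¹² × 3.68×10⁻³ / 1.06×10⁻⁵ = 6.95×10⁻⁸ F.
C₂ = κ₂ε₀A/d₂ = 26.7 × 8.85×10⁻¹² × 3.68×10⁻³ / 1.08×10⁻⁵ = 8.02×10⁻⁸ F.
C = (1/C₁ + 1/C₂)⁻¹ = 3.72×10⁻⁸ F.
Q = CV = 3.72×10⁻⁸ × 1330 = 4.95×10⁻⁵ C.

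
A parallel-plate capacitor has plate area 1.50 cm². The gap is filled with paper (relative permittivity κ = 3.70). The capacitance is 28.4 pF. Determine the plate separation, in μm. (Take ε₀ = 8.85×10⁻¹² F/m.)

A = 1.50 cm² = 1.50×10⁻⁴ m².
d = κε₀A/C = 3.70 × 8.85×10⁻¹² × 1.50×10⁻⁴ / 2.84×10⁻¹¹ = 1.73×10⁻⁴ m.

d ≈ 173 μm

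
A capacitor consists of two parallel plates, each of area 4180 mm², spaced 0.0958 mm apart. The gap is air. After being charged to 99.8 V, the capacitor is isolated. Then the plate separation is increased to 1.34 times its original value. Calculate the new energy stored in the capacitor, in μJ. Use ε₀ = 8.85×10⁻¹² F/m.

U ≈ 2.58 μJ

A = 4180 mm² = 4.18×10⁻³ m².
Initially C₁ = ε₀A/d = 8.85×10⁻¹² × 4.18×10⁻³ / 9.58×10⁻⁵ = 3.86×10⁻¹⁰ F.
U₁ = 1.92×10⁻⁶ J.
Isolated ⇒ Q is held fixed. C₂ = 0.746 C₁ and U = Q²/(2C), so U₂/U₁ = C₁/C₂ = 1.34.
U₂ = 1.34 × 1.92×10⁻⁶ = 2.58×10⁻⁶ J.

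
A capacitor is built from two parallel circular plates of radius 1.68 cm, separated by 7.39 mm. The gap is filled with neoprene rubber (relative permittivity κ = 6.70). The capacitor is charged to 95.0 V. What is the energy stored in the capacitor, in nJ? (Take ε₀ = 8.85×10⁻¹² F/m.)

A = π(1.68 cm)² = 8.87×10⁻⁴ m².
C = κε₀A/d = 6.70 × 8.85×10⁻¹² × 8.87×10⁻⁴ / 7.39×10⁻³ = 7.11×10⁻¹² F.
U = ½CV² = ½ × 7.11×10⁻¹² × (95.0)² = 3.21×10⁻⁸ J.

32.1 nJ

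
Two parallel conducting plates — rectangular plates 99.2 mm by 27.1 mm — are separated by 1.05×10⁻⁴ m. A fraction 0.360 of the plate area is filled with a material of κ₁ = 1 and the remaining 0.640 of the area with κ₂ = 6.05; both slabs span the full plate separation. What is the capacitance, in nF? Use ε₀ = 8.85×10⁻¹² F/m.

0.959 nF

A = 99.2 × 27.1 mm² = 2.69×10⁻³ m².
Side-by-side slabs ⇒ two capacitors in parallel, each spanning the full gap.
C₁ = κ₁ε₀A₁/d = 1.00 × 8.85×10⁻¹² × 9.68×10⁻⁴ / 1.05×10⁻⁴ = 8.16×10⁻¹¹ F.
C₂ = κ₂ε₀A₂/d = 6.05 × 8.85×10⁻¹² × 1.72×10⁻³ / 1.05×10⁻⁴ = 8.77×10⁻¹⁰ F.
C = C₁ + C₂ = 9.59×10⁻¹⁰ F.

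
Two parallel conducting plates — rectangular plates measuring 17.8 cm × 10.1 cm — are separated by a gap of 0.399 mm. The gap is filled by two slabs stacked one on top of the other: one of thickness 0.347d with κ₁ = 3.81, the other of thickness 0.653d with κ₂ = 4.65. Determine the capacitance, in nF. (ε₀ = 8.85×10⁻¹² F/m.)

1.72 nF

A = 17.8 × 10.1 cm² = 1.80×10⁻² m².
Stacked slabs ⇒ two capacitors in series, each with the full plate area.
C₁ = κ₁ε₀A/d₁ = 3.81 × 8.85×10⁻¹² × 1.80×10⁻² / 1.38×10⁻⁴ = 4.38×10⁻⁹ F.
C₂ = κ₂ε₀A/d₂ = 4.65 × 8.85×10⁻¹² × 1.80×10⁻² / 2.61×10⁻⁴ = 2.84×10⁻⁹ F.
C = (1/C₁ + 1/C₂)⁻¹ = 1.72×10⁻⁹ F.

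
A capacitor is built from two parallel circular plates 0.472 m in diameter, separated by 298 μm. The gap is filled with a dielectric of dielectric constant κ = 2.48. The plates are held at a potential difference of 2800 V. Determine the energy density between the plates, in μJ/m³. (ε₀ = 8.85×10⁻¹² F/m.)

9.69×10⁸ μJ/m³

E = V/d = 2800 / 2.98×10⁻⁴ = 9.40×10⁶ V/m.
u = ½κε₀E² = ½ × 2.48 × 8.85×10⁻¹² × (9.40×10⁶)² = 9.69×10² J/m³.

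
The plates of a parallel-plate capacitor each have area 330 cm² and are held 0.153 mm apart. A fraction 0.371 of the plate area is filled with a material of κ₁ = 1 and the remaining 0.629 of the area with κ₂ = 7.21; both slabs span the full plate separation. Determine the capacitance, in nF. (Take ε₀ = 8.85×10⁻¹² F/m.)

A = 330 cm² = 3.30×10⁻² m².
Side-by-side slabs ⇒ two capacitors in parallel, each spanning the full gap.
C₁ = κ₁ε₀A₁/d = 1.00 × 8.85×10⁻¹² × 1.22×10⁻² / 1.53×10⁻⁴ = 7.08×10⁻¹⁰ F.
C₂ = κ₂ε₀A₂/d = 7.21 × 8.85×10⁻¹² × 2.08×10⁻² / 1.53×10⁻⁴ = 8.66×10⁻⁹ F.
C = C₁ + C₂ = 9.36×10⁻⁹ F.

9.36 nF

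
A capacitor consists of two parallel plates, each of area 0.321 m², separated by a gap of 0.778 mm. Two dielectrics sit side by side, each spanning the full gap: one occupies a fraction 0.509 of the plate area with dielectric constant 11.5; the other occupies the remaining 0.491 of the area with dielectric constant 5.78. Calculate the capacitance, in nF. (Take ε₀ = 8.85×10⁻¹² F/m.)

Side-by-side slabs ⇒ two capacitors in parallel, each spanning the full gap.
C₁ = κ₁ε₀A₁/d = 11.5 × 8.85×10⁻¹² × 0.163 / 7.78×10⁻⁴ = 2.14×10⁻⁸ F.
C₂ = κ₂ε₀A₂/d = 5.78 × 8.85×10⁻¹² × 0.158 / 7.78×10⁻⁴ = 1.04×10⁻⁸ F.
C = C₁ + C₂ = 3.17×10⁻⁸ F.

C ≈ 31.7 nF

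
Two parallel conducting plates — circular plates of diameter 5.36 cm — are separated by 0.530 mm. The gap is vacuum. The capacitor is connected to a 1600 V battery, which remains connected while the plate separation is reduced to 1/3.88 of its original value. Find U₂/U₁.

Battery connected ⇒ V is held fixed.
C₂ = 3.88 C₁ and U = ½CV², so U₂/U₁ = C₂/C₁ = 3.88.

U₂/U₁ ≈ 3.88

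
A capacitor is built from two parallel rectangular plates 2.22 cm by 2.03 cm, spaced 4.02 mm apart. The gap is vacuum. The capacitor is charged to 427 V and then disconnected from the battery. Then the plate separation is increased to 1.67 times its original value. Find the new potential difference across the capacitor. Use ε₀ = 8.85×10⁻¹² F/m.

A = 2.22 × 2.03 cm² = 4.51×10⁻⁴ m².
Initially C₁ = ε₀A/d = 8.85×10⁻¹² × 4.51×10⁻⁴ / 4.02×10⁻³ = 9.92×10⁻¹³ F.
V₁ = 4.27×10² V.
Isolated ⇒ Q is held fixed. C₂ = 0.599 C₁ and V = Q/C, so V₂/V₁ = C₁/C₂ = 1.67.
V₂ = 1.67 × 4.27×10² = 7.13×10² V.

0.713 kV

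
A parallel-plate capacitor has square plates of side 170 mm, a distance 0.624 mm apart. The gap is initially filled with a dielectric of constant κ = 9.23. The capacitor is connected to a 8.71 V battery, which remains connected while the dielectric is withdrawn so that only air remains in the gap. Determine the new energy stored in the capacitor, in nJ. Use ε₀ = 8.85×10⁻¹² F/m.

U ≈ 15.5 nJ

A = (170 mm)² = 2.89×10⁻² m².
Initially C₁ = κε₀A/d = 9.23 × 8.85×10⁻¹² × 2.89×10⁻² / 6.24×10⁻⁴ = 3.78×10⁻⁹ F.
U₁ = 1.44×10⁻⁷ J.
Battery connected ⇒ V is held fixed. C₂ = 0.108 C₁ and U = ½CV², so U₂/U₁ = C₂/C₁ = 0.108.
U₂ = 0.108 × 1.44×10⁻⁷ = 1.55×10⁻⁸ J.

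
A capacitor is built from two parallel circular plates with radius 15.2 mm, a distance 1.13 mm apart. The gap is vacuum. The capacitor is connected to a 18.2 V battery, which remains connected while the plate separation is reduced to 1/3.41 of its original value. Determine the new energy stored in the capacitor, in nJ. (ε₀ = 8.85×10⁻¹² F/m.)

U ≈ 3.21 nJ

A = π(15.2 mm)² = 7.26×10⁻⁴ m².
Initially C₁ = ε₀A/d = 8.85×10⁻¹² × 7.26×10⁻⁴ / 1.13×10⁻³ = 5.68×10⁻¹² F.
U₁ = 9.41×10⁻¹⁰ J.
Battery connected ⇒ V is held fixed. C₂ = 3.41 C₁ and U = ½CV², so U₂/U₁ = C₂/C₁ = 3.41.
U₂ = 3.41 × 9.41×10⁻¹⁰ = 3.21×10⁻⁹ J.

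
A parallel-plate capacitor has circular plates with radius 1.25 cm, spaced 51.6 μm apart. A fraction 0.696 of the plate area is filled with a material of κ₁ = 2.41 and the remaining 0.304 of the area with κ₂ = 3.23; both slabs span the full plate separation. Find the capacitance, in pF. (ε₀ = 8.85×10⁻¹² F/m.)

A = π(1.25 cm)² = 4.91×10⁻⁴ m².
Side-by-side slabs ⇒ two capacitors in parallel, each spanning the full gap.
C₁ = κ₁ε₀A₁/d = 2.41 × 8.85×10⁻¹² × 3.42×10⁻⁴ / 5.16×10⁻⁵ = 1.41×10⁻¹⁰ F.
C₂ = κ₂ε₀A₂/d = 3.23 × 8.85×10⁻¹² × 1.49×10⁻⁴ / 5.16×10⁻⁵ = 8.27×10⁻¹¹ F.
C = C₁ + C₂ = 2.24×10⁻¹⁰ F.

224 pF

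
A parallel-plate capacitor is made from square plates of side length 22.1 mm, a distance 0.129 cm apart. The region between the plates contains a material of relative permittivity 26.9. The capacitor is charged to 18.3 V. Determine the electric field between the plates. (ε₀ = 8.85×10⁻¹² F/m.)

E ≈ 14.2 V/mm

E = V/d = 18.3 / 1.29×10⁻³ = 1.42×10⁴ V/m.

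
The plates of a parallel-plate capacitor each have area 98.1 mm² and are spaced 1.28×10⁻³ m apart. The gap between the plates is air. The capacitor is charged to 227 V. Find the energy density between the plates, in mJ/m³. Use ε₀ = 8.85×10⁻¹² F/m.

u ≈ 139 mJ/m³

E = V/d = 227 / 1.28×10⁻³ = 1.77×10⁵ V/m.
u = ½ε₀E² = ½ × 8.85×10⁻¹² × (1.77×10⁵)² = 0.139 J/m³.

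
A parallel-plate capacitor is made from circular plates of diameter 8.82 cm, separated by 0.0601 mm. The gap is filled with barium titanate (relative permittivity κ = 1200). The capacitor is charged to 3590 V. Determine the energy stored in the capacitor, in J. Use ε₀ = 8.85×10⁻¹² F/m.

A = π(8.82/2 cm)² = 6.11×10⁻³ m².
C = κε₀A/d = 1200 × 8.85×10⁻¹² × 6.11×10⁻³ / 6.01×10⁻⁵ = 1.08×10⁻⁶ F.
U = ½CV² = ½ × 1.08×10⁻⁶ × (3590)² = 6.96 J.

U ≈ 6.96 J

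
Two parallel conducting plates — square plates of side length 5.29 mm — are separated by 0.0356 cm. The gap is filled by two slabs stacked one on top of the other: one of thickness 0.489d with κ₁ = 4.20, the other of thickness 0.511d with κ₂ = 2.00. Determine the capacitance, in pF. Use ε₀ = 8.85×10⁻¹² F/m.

1.87 pF

A = (5.29 mm)² = 2.80×10⁻⁵ m².
Stacked slabs ⇒ two capacitors in series, each with the full plate area.
C₁ = κ₁ε₀A/d₁ = 4.20 × 8.85×10⁻¹² × 2.80×10⁻⁵ / 1.74×10⁻⁴ = 5.98×10⁻¹² F.
C₂ = κ₂ε₀A/d₂ = 2.00 × 8.85×10⁻¹² × 2.80×10⁻⁵ / 1.82×10⁻⁴ = 2.72×10⁻¹² F.
C = (1/C₁ + 1/C₂)⁻¹ = 1.87×10⁻¹² F.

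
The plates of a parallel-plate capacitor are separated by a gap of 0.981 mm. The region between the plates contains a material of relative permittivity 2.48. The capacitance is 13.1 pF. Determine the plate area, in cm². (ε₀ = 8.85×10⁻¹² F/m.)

A ≈ 5.86 cm²

A = Cd/(κε₀) = 1.31×10⁻¹¹ × 9.81×10⁻⁴ / (2.48 × 8.85×10⁻¹²) = 5.86×10⁻⁴ m².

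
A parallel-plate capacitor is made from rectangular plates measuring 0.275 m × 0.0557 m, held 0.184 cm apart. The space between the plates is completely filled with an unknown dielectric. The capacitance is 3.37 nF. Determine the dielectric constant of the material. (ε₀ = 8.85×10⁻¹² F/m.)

κ ≈ 45.7

A = 0.275 × 0.0557 m² = 1.53×10⁻² m².
κ = Cd/(ε₀A) = 3.37×10⁻⁹ × 1.84×10⁻³ / (8.85×10⁻¹² × 1.53×10⁻²) = 45.7.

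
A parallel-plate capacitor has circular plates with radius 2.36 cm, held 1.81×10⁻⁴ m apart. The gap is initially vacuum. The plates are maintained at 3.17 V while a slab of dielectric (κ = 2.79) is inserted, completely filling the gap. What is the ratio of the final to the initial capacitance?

C = κε₀A/d scales with κ, so C₂/C₁ = κ = 2.79.

2.79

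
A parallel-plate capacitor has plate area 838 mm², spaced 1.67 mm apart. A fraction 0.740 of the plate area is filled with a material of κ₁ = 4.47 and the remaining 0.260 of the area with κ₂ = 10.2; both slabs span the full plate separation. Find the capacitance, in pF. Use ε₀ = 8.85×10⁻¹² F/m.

C ≈ 26.5 pF

A = 838 mm² = 8.38×10⁻⁴ m².
Side-by-side slabs ⇒ two capacitors in parallel, each spanning the full gap.
C₁ = κ₁ε₀A₁/d = 4.47 × 8.85×10⁻¹² × 6.20×10⁻⁴ / 1.67×10⁻³ = 1.47×10⁻¹¹ F.
C₂ = κ₂ε₀A₂/d = 10.2 × 8.85×10⁻¹² × 2.18×10⁻⁴ / 1.67×10⁻³ = 1.18×10⁻¹¹ F.
C = C₁ + C₂ = 2.65×10⁻¹¹ F.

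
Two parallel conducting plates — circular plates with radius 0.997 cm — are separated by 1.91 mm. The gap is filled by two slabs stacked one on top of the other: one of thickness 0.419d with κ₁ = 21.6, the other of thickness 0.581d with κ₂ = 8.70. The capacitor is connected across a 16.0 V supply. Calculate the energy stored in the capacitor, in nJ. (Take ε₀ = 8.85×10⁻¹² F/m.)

U ≈ 2.15 nJ

A = π(0.997 cm)² = 3.12×10⁻⁴ m².
Stacked slabs ⇒ two capacitors in series, each with the full plate area.
C₁ = κ₁ε₀A/d₁ = 21.6 × 8.85×10⁻¹² × 3.12×10⁻⁴ / 8.00×10⁻⁴ = 7.46×10⁻¹¹ F.
C₂ = κ₂ε₀A/d₂ = 8.70 × 8.85×10⁻¹² × 3.12×10⁻⁴ / 1.11×10⁻³ = 2.17×10⁻¹¹ F.
C = (1/C₁ + 1/C₂)⁻¹ = 1.68×10⁻¹¹ F.
U = ½CV² = ½ × 1.68×10⁻¹¹ × (16.0)² = 2.15×10⁻⁹ J.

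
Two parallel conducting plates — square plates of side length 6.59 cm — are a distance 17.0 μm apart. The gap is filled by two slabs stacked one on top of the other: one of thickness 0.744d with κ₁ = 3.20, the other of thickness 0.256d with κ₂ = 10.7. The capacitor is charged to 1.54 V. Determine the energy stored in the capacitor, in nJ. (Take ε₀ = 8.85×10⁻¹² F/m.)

A = (6.59 cm)² = 4.34×10⁻³ m².
Stacked slabs ⇒ two capacitors in series, each with the full plate area.
C₁ = κ₁ε₀A/d₁ = 3.20 × 8.85×10⁻¹² × 4.34×10⁻³ / 1.26×10⁻⁵ = 9.72×10⁻⁹ F.
C₂ = κ₂ε₀A/d₂ = 10.7 × 8.85×10⁻¹² × 4.34×10⁻³ / 4.35×10⁻⁶ = 9.45×10⁻⁸ F.
C = (1/C₁ + 1/C₂)⁻¹ = 8.82×10⁻⁹ F.
U = ½CV² = ½ × 8.82×10⁻⁹ × (1.54)² = 1.05×10⁻⁸ J.

U ≈ 10.5 nJ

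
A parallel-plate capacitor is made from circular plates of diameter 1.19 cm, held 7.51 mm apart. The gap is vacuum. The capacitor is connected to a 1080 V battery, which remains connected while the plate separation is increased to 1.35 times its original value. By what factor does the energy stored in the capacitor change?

Battery connected ⇒ V is held fixed.
C₂ = 0.741 C₁ and U = ½CV², so U₂/U₁ = C₂/C₁ = 0.741.

U₂/U₁ ≈ 0.741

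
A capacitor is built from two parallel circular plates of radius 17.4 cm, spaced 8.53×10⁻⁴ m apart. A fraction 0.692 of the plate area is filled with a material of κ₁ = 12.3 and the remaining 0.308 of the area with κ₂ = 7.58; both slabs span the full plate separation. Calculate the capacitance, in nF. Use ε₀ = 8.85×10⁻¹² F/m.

10.7 nF

A = π(17.4 cm)² = 9.51×10⁻² m².
Side-by-side slabs ⇒ two capacitors in parallel, each spanning the full gap.
C₁ = κ₁ε₀A₁/d = 12.3 × 8.85×10⁻¹² × 6.58×10⁻² / 8.53×10⁻⁴ = 8.40×10⁻⁹ F.
C₂ = κ₂ε₀A₂/d = 7.58 × 8.85×10⁻¹² × 2.93×10⁻² / 8.53×10⁻⁴ = 2.30×10⁻⁹ F.
C = C₁ + C₂ = 1.07×10⁻⁸ F.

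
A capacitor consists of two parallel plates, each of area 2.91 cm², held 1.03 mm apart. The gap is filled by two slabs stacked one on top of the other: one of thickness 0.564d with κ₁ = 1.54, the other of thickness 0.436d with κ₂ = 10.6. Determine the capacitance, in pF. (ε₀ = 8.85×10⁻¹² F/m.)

A = 2.91 cm² = 2.91×10⁻⁴ m².
Stacked slabs ⇒ two capacitors in series, each with the full plate area.
C₁ = κ₁ε₀A/d₁ = 1.54 × 8.85×10⁻¹² × 2.91×10⁻⁴ / 5.81×10⁻⁴ = 6.83×10⁻¹² F.
C₂ = κ₂ε₀A/d₂ = 10.6 × 8.85×10⁻¹² × 2.91×10⁻⁴ / 4.49×10⁻⁴ = 6.08×10⁻¹¹ F.
C = (1/C₁ + 1/C₂)⁻¹ = 6.14×10⁻¹² F.

6.14 pF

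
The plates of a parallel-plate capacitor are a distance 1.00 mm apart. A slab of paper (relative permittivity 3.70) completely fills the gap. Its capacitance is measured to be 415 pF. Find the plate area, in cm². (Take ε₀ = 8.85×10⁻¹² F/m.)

A = Cd/(κε₀) = 4.15×10⁻¹⁰ × 1.00×10⁻³ / (3.70 × 8.85×10⁻¹²) = 1.27×10⁻² m².

A ≈ 127 cm²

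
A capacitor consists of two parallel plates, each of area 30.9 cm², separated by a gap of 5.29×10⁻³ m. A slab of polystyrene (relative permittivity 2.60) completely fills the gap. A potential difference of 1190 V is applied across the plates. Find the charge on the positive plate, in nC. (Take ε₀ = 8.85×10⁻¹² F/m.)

16.0 nC

A = 30.9 cm² = 3.09×10⁻³ m².
C = κε₀A/d = 2.60 × 8.85×10⁻¹² × 3.09×10⁻³ / 5.29×10⁻³ = 1.34×10⁻¹¹ F.
Q = CV = 1.34×10⁻¹¹ × 1190 = 1.60×10⁻⁸ C.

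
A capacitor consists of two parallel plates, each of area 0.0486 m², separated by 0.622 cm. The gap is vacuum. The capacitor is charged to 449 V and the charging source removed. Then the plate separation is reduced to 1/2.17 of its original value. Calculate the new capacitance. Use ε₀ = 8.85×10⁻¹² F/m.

Initially C₁ = ε₀A/d = 8.85×10⁻¹² × 4.86×10⁻² / 6.22×10⁻³ = 6.91×10⁻¹¹ F.
C = ε₀A/d scales as 1/d, so C₂/C₁ = d₁/d₂ = 2.17.
C₂ = 2.17 × 6.91×10⁻¹¹ = 1.50×10⁻¹⁰ F.

C ≈ 150 pF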